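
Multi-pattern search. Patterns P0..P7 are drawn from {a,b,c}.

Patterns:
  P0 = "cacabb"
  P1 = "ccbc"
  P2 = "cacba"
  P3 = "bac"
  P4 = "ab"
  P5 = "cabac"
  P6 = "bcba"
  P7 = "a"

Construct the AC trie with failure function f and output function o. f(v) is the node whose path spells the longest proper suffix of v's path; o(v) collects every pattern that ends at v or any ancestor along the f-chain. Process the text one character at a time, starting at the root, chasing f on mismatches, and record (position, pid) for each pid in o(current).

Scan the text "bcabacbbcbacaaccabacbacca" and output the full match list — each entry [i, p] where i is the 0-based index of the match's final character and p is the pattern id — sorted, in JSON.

Build automaton:
Trie nodes:
  0='ε' goto a→15 b→12 c→1
  1='c' goto a→2 c→7
  2='ca' goto b→17 c→3
  3='cac' goto a→4 b→10
  4='caca' goto b→5
  5='cacab' goto b→6
  6='cacabb' goto ·  ←P0
  7='cc' goto b→8
  8='ccb' goto c→9
  9='ccbc' goto ·  ←P1
  10='cacb' goto a→11
  11='cacba' goto ·  ←P2
  12='b' goto a→13 c→20
  13='ba' goto c→14
  14='bac' goto ·  ←P3
  15='a' goto b→16  ←P7
  16='ab' goto ·  ←P4
  17='cab' goto a→18
  18='caba' goto c→19
  19='cabac' goto ·  ←P5
  20='bc' goto b→21
  21='bcb' goto a→22
  22='bcba' goto ·  ←P6

Failure links (BFS by depth):
  n1('c'): parent n0 fail=0; on 'c' 0 → fail=0;  out ∅∪∅=∅
  n12('b'): parent n0 fail=0; on 'b' 0 → fail=0;  out ∅∪∅=∅
  n15('a'): parent n0 fail=0; on 'a' 0 → fail=0;  out {7}∪∅={7}
  n2('ca'): parent n1 fail=0; on 'a' 0 → fail=15;  out ∅∪{7}={7}
  n7('cc'): parent n1 fail=0; on 'c' 0 → fail=1;  out ∅∪∅=∅
  n13('ba'): parent n12 fail=0; on 'a' 0 → fail=15;  out ∅∪{7}={7}
  n16('ab'): parent n15 fail=0; on 'b' 0 → fail=12;  out {4}∪∅={4}
  n20('bc'): parent n12 fail=0; on 'c' 0 → fail=1;  out ∅∪∅=∅
  n3('cac'): parent n2 fail=15; on 'c' 15→0 → fail=1;  out ∅∪∅=∅
  n8('ccb'): parent n7 fail=1; on 'b' 1→0 → fail=12;  out ∅∪∅=∅
  n14('bac'): parent n13 fail=15; on 'c' 15→0 → fail=1;  out {3}∪∅={3}
  n17('cab'): parent n2 fail=15; on 'b' 15 → fail=16;  out ∅∪{4}={4}
  n21('bcb'): parent n20 fail=1; on 'b' 1→0 → fail=12;  out ∅∪∅=∅
  n4('caca'): parent n3 fail=1; on 'a' 1 → fail=2;  out ∅∪{7}={7}
  n9('ccbc'): parent n8 fail=12; on 'c' 12 → fail=20;  out {1}∪∅={1}
  n10('cacb'): parent n3 fail=1; on 'b' 1→0 → fail=12;  out ∅∪∅=∅
  n18('caba'): parent n17 fail=16; on 'a' 16→12 → fail=13;  out ∅∪{7}={7}
  n22('bcba'): parent n21 fail=12; on 'a' 12 → fail=13;  out {6}∪{7}={6,7}
  n5('cacab'): parent n4 fail=2; on 'b' 2 → fail=17;  out ∅∪{4}={4}
  n11('cacba'): parent n10 fail=12; on 'a' 12 → fail=13;  out {2}∪{7}={2,7}
  n19('cabac'): parent n18 fail=13; on 'c' 13 → fail=14;  out {5}∪{3}={3,5}
  n6('cacabb'): parent n5 fail=17; on 'b' 17→16→12→0 → fail=12;  out {0}∪∅={0}

Run:
[0] read 'b'  n0⇒n12
[1] read 'c'  n12⇒n20
[2] read 'a'  n20⇒n2 (via fail)  ** P7@[2:2]
[3] read 'b'  n2⇒n17  ** P4@[2:3]
[4] read 'a'  n17⇒n18  ** P7@[4:4]
[5] read 'c'  n18⇒n19  ** P3@[3:5],P5@[1:5]
[6] read 'b'  n19⇒n12 (via fail)
[7] read 'b'  n12⇒n12 (via fail)
[8] read 'c'  n12⇒n20
[9] read 'b'  n20⇒n21
[10] read 'a'  n21⇒n22  ** P6@[7:10],P7@[10:10]
[11] read 'c'  n22⇒n14 (via fail)  ** P3@[9:11]
[12] read 'a'  n14⇒n2 (via fail)  ** P7@[12:12]
[13] read 'a'  n2⇒n15 (via fail)  ** P7@[13:13]
[14] read 'c'  n15⇒n1 (via fail)
[15] read 'c'  n1⇒n7
[16] read 'a'  n7⇒n2 (via fail)  ** P7@[16:16]
[17] read 'b'  n2⇒n17  ** P4@[16:17]
[18] read 'a'  n17⇒n18  ** P7@[18:18]
[19] read 'c'  n18⇒n19  ** P3@[17:19],P5@[15:19]
[20] read 'b'  n19⇒n12 (via fail)
[21] read 'a'  n12⇒n13  ** P7@[21:21]
[22] read 'c'  n13⇒n14  ** P3@[20:22]
[23] read 'c'  n14⇒n7 (via fail)
[24] read 'a'  n7⇒n2 (via fail)  ** P7@[24:24]

Result: [[2,7],[3,4],[4,7],[5,3],[5,5],[10,6],[10,7],[11,3],[12,7],[13,7],[16,7],[17,4],[18,7],[19,3],[19,5],[21,7],[22,3],[24,7]]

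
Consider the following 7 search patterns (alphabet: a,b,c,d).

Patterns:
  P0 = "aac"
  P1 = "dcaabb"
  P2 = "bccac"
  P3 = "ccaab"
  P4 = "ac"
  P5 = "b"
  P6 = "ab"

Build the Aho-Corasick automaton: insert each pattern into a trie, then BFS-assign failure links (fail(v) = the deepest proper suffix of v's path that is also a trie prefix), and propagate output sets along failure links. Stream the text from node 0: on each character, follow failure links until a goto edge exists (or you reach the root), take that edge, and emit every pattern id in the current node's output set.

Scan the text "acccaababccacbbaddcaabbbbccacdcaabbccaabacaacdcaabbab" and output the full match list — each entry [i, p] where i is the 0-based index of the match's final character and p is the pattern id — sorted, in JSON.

Construct AC machine:
Trie nodes:
  n0 'ε': a→1 b→10 c→15 d→4
  n1 'a': a→2 b→21 c→20
  n2 'aa': c→3
  n3 'aac': ·  [P0 ends]
  n4 'd': c→5
  n5 'dc': a→6
  n6 'dca': a→7
  n7 'dcaa': b→8
  n8 'dcaab': b→9
  n9 'dcaabb': ·  [P1 ends]
  n10 'b': c→11  [P5 ends]
  n11 'bc': c→12
  n12 'bcc': a→13
  n13 'bcca': c→14
  n14 'bccac': ·  [P2 ends]
  n15 'c': c→16
  n16 'cc': a→17
  n17 'cca': a→18
  n18 'ccaa': b→19
  n19 'ccaab': ·  [P3 ends]
  n20 'ac': ·  [P4 ends]
  n21 'ab': ·  [P6 ends]

Failure links (BFS by depth):
  fail(1) 'a': from fail(0)=0 chase 'a': 0 ⇒ 0;  out=∅∪out(0)=∅
  fail(4) 'd': from fail(0)=0 chase 'd': 0 ⇒ 0;  out=∅∪out(0)=∅
  fail(10) 'b': from fail(0)=0 chase 'b': 0 ⇒ 0;  out={5}∪out(0)={5}
  fail(15) 'c': from fail(0)=0 chase 'c': 0 ⇒ 0;  out=∅∪out(0)=∅
  fail(2) 'aa': from fail(1)=0 chase 'a': 0 ⇒ 1;  out=∅∪out(1)=∅
  fail(5) 'dc': from fail(4)=0 chase 'c': 0 ⇒ 15;  out=∅∪out(15)=∅
  fail(11) 'bc': from fail(10)=0 chase 'c': 0 ⇒ 15;  out=∅∪out(15)=∅
  fail(16) 'cc': from fail(15)=0 chase 'c': 0 ⇒ 15;  out=∅∪out(15)=∅
  fail(20) 'ac': from fail(1)=0 chase 'c': 0 ⇒ 15;  out={4}∪out(15)={4}
  fail(21) 'ab': from fail(1)=0 chase 'b': 0 ⇒ 10;  out={6}∪out(10)={5,6}
  fail(3) 'aac': from fail(2)=1 chase 'c': 1 ⇒ 20;  out={0}∪out(20)={0,4}
  fail(6) 'dca': from fail(5)=15 chase 'a': 15→0 ⇒ 1;  out=∅∪out(1)=∅
  fail(12) 'bcc': from fail(11)=15 chase 'c': 15 ⇒ 16;  out=∅∪out(16)=∅
  fail(17) 'cca': from fail(16)=15 chase 'a': 15→0 ⇒ 1;  out=∅∪out(1)=∅
  fail(7) 'dcaa': from fail(6)=1 chase 'a': 1 ⇒ 2;  out=∅∪out(2)=∅
  fail(13) 'bcca': from fail(12)=16 chase 'a': 16 ⇒ 17;  out=∅∪out(17)=∅
  fail(18) 'ccaa': from fail(17)=1 chase 'a': 1 ⇒ 2;  out=∅∪out(2)=∅
  fail(8) 'dcaab': from fail(7)=2 chase 'b': 2→1 ⇒ 21;  out=∅∪out(21)={5,6}
  fail(14) 'bccac': from fail(13)=17 chase 'c': 17→1 ⇒ 20;  out={2}∪out(20)={2,4}
  fail(19) 'ccaab': from fail(18)=2 chase 'b': 2→1 ⇒ 21;  out={3}∪out(21)={3,5,6}
  fail(9) 'dcaabb': from fail(8)=21 chase 'b': 21→10→0 ⇒ 10;  out={1}∪out(10)={1,5}

Text stream:
pos 0 'a': at 1
pos 1 'c': at 20  emit P4@[0:1]
pos 2 'c': at 16 (fail-walked)
pos 3 'c': at 16 (fail-walked)
pos 4 'a': at 17
pos 5 'a': at 18
pos 6 'b': at 19  emit P3@[2:6],P5@[6:6],P6@[5:6]
pos 7 'a': at 1 (fail-walked)
pos 8 'b': at 21  emit P5@[8:8],P6@[7:8]
pos 9 'c': at 11 (fail-walked)
pos 10 'c': at 12
pos 11 'a': at 13
pos 12 'c': at 14  emit P2@[8:12],P4@[11:12]
pos 13 'b': at 10 (fail-walked)  emit P5@[13:13]
pos 14 'b': at 10 (fail-walked)  emit P5@[14:14]
pos 15 'a': at 1 (fail-walked)
pos 16 'd': at 4 (fail-walked)
pos 17 'd': at 4 (fail-walked)
pos 18 'c': at 5
pos 19 'a': at 6
pos 20 'a': at 7
pos 21 'b': at 8  emit P5@[21:21],P6@[20:21]
pos 22 'b': at 9  emit P1@[17:22],P5@[22:22]
pos 23 'b': at 10 (fail-walked)  emit P5@[23:23]
pos 24 'b': at 10 (fail-walked)  emit P5@[24:24]
pos 25 'c': at 11
pos 26 'c': at 12
pos 27 'a': at 13
pos 28 'c': at 14  emit P2@[24:28],P4@[27:28]
pos 29 'd': at 4 (fail-walked)
pos 30 'c': at 5
pos 31 'a': at 6
pos 32 'a': at 7
pos 33 'b': at 8  emit P5@[33:33],P6@[32:33]
pos 34 'b': at 9  emit P1@[29:34],P5@[34:34]
pos 35 'c': at 11 (fail-walked)
pos 36 'c': at 12
pos 37 'a': at 13
pos 38 'a': at 18 (fail-walked)
pos 39 'b': at 19  emit P3@[35:39],P5@[39:39],P6@[38:39]
pos 40 'a': at 1 (fail-walked)
pos 41 'c': at 20  emit P4@[40:41]
pos 42 'a': at 1 (fail-walked)
pos 43 'a': at 2
pos 44 'c': at 3  emit P0@[42:44],P4@[43:44]
pos 45 'd': at 4 (fail-walked)
pos 46 'c': at 5
pos 47 'a': at 6
pos 48 'a': at 7
pos 49 'b': at 8  emit P5@[49:49],P6@[48:49]
pos 50 'b': at 9  emit P1@[45:50],P5@[50:50]
pos 51 'a': at 1 (fail-walked)
pos 52 'b': at 21  emit P5@[52:52],P6@[51:52]

Result: [[1,4],[6,3],[6,5],[6,6],[8,5],[8,6],[12,2],[12,4],[13,5],[14,5],[21,5],[21,6],[22,1],[22,5],[23,5],[24,5],[28,2],[28,4],[33,5],[33,6],[34,1],[34,5],[39,3],[39,5],[39,6],[41,4],[44,0],[44,4],[49,5],[49,6],[50,1],[50,5],[52,5],[52,6]]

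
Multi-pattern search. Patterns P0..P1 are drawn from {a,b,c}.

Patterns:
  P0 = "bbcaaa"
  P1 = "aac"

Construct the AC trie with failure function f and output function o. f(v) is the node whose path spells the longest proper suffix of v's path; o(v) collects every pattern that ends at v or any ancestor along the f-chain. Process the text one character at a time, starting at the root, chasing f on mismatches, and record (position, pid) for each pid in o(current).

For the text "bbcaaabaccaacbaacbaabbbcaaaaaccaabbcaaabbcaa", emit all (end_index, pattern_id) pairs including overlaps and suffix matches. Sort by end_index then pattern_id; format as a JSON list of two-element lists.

Build:
Trie (insert patterns):
  0='ε' goto a→7 b→1
  1='b' goto b→2
  2='bb' goto c→3
  3='bbc' goto a→4
  4='bbca' goto a→5
  5='bbcaa' goto a→6
  6='bbcaaa' goto ·  ←P0
  7='a' goto a→8
  8='aa' goto c→9
  9='aac' goto ·  ←P1

Failure links (BFS by depth):
  fail(1) 'b': from fail(0)=0 chase 'b': 0 ⇒ 0;  out=∅∪out(0)=∅
  fail(7) 'a': from fail(0)=0 chase 'a': 0 ⇒ 0;  out=∅∪out(0)=∅
  fail(2) 'bb': from fail(1)=0 chase 'b': 0 ⇒ 1;  out=∅∪out(1)=∅
  fail(8) 'aa': from fail(7)=0 chase 'a': 0 ⇒ 7;  out=∅∪out(7)=∅
  fail(3) 'bbc': from fail(2)=1 chase 'c': 1→0 ⇒ 0;  out=∅∪out(0)=∅
  fail(9) 'aac': from fail(8)=7 chase 'c': 7→0 ⇒ 0;  out={1}∪out(0)={1}
  fail(4) 'bbca': from fail(3)=0 chase 'a': 0 ⇒ 7;  out=∅∪out(7)=∅
  fail(5) 'bbcaa': from fail(4)=7 chase 'a': 7 ⇒ 8;  out=∅∪out(8)=∅
  fail(6) 'bbcaaa': from fail(5)=8 chase 'a': 8→7 ⇒ 8;  out={0}∪out(8)={0}

Text stream:
i=0 'b': node 0→1
i=1 'b': node 1→2
i=2 'c': node 2→3
i=3 'a': node 3→4
i=4 'a': node 4→5
i=5 'a': node 5→6  ** P0@[0:5]
i=6 'b': node 6→1 (via fail)
i=7 'a': node 1→7 (via fail)
i=8 'c': node 7→0 (via fail)
i=9 'c': node 0→0
i=10 'a': node 0→7
i=11 'a': node 7→8
i=12 'c': node 8→9  ** P1@[10:12]
i=13 'b': node 9→1 (via fail)
i=14 'a': node 1→7 (via fail)
i=15 'a': node 7→8
i=16 'c': node 8→9  ** P1@[14:16]
i=17 'b': node 9→1 (via fail)
i=18 'a': node 1→7 (via fail)
i=19 'a': node 7→8
i=20 'b': node 8→1 (via fail)
i=21 'b': node 1→2
i=22 'b': node 2→2 (via fail)
i=23 'c': node 2→3
i=24 'a': node 3→4
i=25 'a': node 4→5
i=26 'a': node 5→6  ** P0@[21:26]
i=27 'a': node 6→8 (via fail)
i=28 'a': node 8→8 (via fail)
i=29 'c': node 8→9  ** P1@[27:29]
i=30 'c': node 9→0 (via fail)
i=31 'a': node 0→7
i=32 'a': node 7→8
i=33 'b': node 8→1 (via fail)
i=34 'b': node 1→2
i=35 'c': node 2→3
i=36 'a': node 3→4
i=37 'a': node 4→5
i=38 'a': node 5→6  ** P0@[33:38]
i=39 'b': node 6→1 (via fail)
i=40 'b': node 1→2
i=41 'c': node 2→3
i=42 'a': node 3→4
i=43 'a': node 4→5

Result: [[5,0],[12,1],[16,1],[26,0],[29,1],[38,0]]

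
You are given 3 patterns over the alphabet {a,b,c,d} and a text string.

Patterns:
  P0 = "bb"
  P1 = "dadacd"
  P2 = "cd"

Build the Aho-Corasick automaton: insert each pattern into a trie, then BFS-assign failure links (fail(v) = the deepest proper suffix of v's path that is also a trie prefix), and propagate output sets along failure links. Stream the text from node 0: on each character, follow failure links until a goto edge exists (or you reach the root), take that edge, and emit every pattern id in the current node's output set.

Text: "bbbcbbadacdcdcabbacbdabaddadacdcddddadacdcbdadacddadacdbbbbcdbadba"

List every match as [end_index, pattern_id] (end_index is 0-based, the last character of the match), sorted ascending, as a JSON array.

Build:
Trie nodes:
  0='ε' goto b→1 c→9 d→3
  1='b' goto b→2
  2='bb' goto ·  [P0 ends]
  3='d' goto a→4
  4='da' goto d→5
  5='dad' goto a→6
  6='dada' goto c→7
  7='dadac' goto d→8
  8='dadacd' goto ·  [P1 ends]
  9='c' goto d→10
  10='cd' goto ·  [P2 ends]

BFS fail/out derivation:
  n1('b'): parent n0 fail=0; on 'b' 0 → fail=0;  out ∅∪∅=∅
  n3('d'): parent n0 fail=0; on 'd' 0 → fail=0;  out ∅∪∅=∅
  n9('c'): parent n0 fail=0; on 'c' 0 → fail=0;  out ∅∪∅=∅
  n2('bb'): parent n1 fail=0; on 'b' 0 → fail=1;  out {0}∪∅={0}
  n4('da'): parent n3 fail=0; on 'a' 0 → fail=0;  out ∅∪∅=∅
  n10('cd'): parent n9 fail=0; on 'd' 0 → fail=3;  out {2}∪∅={2}
  n5('dad'): parent n4 fail=0; on 'd' 0 → fail=3;  out ∅∪∅=∅
  n6('dada'): parent n5 fail=3; on 'a' 3 → fail=4;  out ∅∪∅=∅
  n7('dadac'): parent n6 fail=4; on 'c' 4→0 → fail=9;  out ∅∪∅=∅
  n8('dadacd'): parent n7 fail=9; on 'd' 9 → fail=10;  out {1}∪{2}={1,2}

Scan:
pos 0 'b': at 1
pos 1 'b': at 2  → match P0@[0:1]
pos 2 'b': at 2 (via fail)  → match P0@[1:2]
pos 3 'c': at 9 (via fail)
pos 4 'b': at 1 (via fail)
pos 5 'b': at 2  → match P0@[4:5]
pos 6 'a': at 0 (via fail)
pos 7 'd': at 3
pos 8 'a': at 4
pos 9 'c': at 9 (via fail)
pos 10 'd': at 10  → match P2@[9:10]
pos 11 'c': at 9 (via fail)
pos 12 'd': at 10  → match P2@[11:12]
pos 13 'c': at 9 (via fail)
pos 14 'a': at 0 (via fail)
pos 15 'b': at 1
pos 16 'b': at 2  → match P0@[15:16]
pos 17 'a': at 0 (via fail)
pos 18 'c': at 9
pos 19 'b': at 1 (via fail)
pos 20 'd': at 3 (via fail)
pos 21 'a': at 4
pos 22 'b': at 1 (via fail)
pos 23 'a': at 0 (via fail)
pos 24 'd': at 3
pos 25 'd': at 3 (via fail)
pos 26 'a': at 4
pos 27 'd': at 5
pos 28 'a': at 6
pos 29 'c': at 7
pos 30 'd': at 8  → match P1@[25:30],P2@[29:30]
pos 31 'c': at 9 (via fail)
pos 32 'd': at 10  → match P2@[31:32]
pos 33 'd': at 3 (via fail)
pos 34 'd': at 3 (via fail)
pos 35 'd': at 3 (via fail)
pos 36 'a': at 4
pos 37 'd': at 5
pos 38 'a': at 6
pos 39 'c': at 7
pos 40 'd': at 8  → match P1@[35:40],P2@[39:40]
pos 41 'c': at 9 (via fail)
pos 42 'b': at 1 (via fail)
pos 43 'd': at 3 (via fail)
pos 44 'a': at 4
pos 45 'd': at 5
pos 46 'a': at 6
pos 47 'c': at 7
pos 48 'd': at 8  → match P1@[43:48],P2@[47:48]
pos 49 'd': at 3 (via fail)
pos 50 'a': at 4
pos 51 'd': at 5
pos 52 'a': at 6
pos 53 'c': at 7
pos 54 'd': at 8  → match P1@[49:54],P2@[53:54]
pos 55 'b': at 1 (via fail)
pos 56 'b': at 2  → match P0@[55:56]
pos 57 'b': at 2 (via fail)  → match P0@[56:57]
pos 58 'b': at 2 (via fail)  → match P0@[57:58]
pos 59 'c': at 9 (via fail)
pos 60 'd': at 10  → match P2@[59:60]
pos 61 'b': at 1 (via fail)
pos 62 'a': at 0 (via fail)
pos 63 'd': at 3
pos 64 'b': at 1 (via fail)
pos 65 'a': at 0 (via fail)

All matches (sorted): [[1,0],[2,0],[5,0],[10,2],[12,2],[16,0],[30,1],[30,2],[32,2],[40,1],[40,2],[48,1],[48,2],[54,1],[54,2],[56,0],[57,0],[58,0],[60,2]]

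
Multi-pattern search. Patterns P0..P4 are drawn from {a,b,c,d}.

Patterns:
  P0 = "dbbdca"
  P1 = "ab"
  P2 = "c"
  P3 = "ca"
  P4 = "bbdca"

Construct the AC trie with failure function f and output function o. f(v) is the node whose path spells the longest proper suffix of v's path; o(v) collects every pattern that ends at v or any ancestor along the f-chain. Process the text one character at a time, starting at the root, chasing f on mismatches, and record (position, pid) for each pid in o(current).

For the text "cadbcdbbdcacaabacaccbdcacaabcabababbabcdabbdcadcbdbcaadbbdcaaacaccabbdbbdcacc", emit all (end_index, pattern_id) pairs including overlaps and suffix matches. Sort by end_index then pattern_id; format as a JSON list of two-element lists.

Build:
Trie (insert patterns):
  n0 'ε': a→7 b→11 c→9 d→1
  n1 'd': b→2
  n2 'db': b→3
  n3 'dbb': d→4
  n4 'dbbd': c→5
  n5 'dbbdc': a→6
  n6 'dbbdca': ·  ←P0
  n7 'a': b→8
  n8 'ab': ·  ←P1
  n9 'c': a→10  ←P2
  n10 'ca': ·  ←P3
  n11 'b': b→12
  n12 'bb': d→13
  n13 'bbd': c→14
  n14 'bbdc': a→15
  n15 'bbdca': ·  ←P4

BFS fail/out derivation:
  fail(1) 'd': from fail(0)=0 chase 'd': 0 ⇒ 0;  out=∅∪out(0)=∅
  fail(7) 'a': from fail(0)=0 chase 'a': 0 ⇒ 0;  out=∅∪out(0)=∅
  fail(9) 'c': from fail(0)=0 chase 'c': 0 ⇒ 0;  out={2}∪out(0)={2}
  fail(11) 'b': from fail(0)=0 chase 'b': 0 ⇒ 0;  out=∅∪out(0)=∅
  fail(2) 'db': from fail(1)=0 chase 'b': 0 ⇒ 11;  out=∅∪out(11)=∅
  fail(8) 'ab': from fail(7)=0 chase 'b': 0 ⇒ 11;  out={1}∪out(11)={1}
  fail(10) 'ca': from fail(9)=0 chase 'a': 0 ⇒ 7;  out={3}∪out(7)={3}
  fail(12) 'bb': from fail(11)=0 chase 'b': 0 ⇒ 11;  out=∅∪out(11)=∅
  fail(3) 'dbb': from fail(2)=11 chase 'b': 11 ⇒ 12;  out=∅∪out(12)=∅
  fail(13) 'bbd': from fail(12)=11 chase 'd': 11→0 ⇒ 1;  out=∅∪out(1)=∅
  fail(4) 'dbbd': from fail(3)=12 chase 'd': 12 ⇒ 13;  out=∅∪out(13)=∅
  fail(14) 'bbdc': from fail(13)=1 chase 'c': 1→0 ⇒ 9;  out=∅∪out(9)={2}
  fail(5) 'dbbdc': from fail(4)=13 chase 'c': 13 ⇒ 14;  out=∅∪out(14)={2}
  fail(15) 'bbdca': from fail(14)=9 chase 'a': 9 ⇒ 10;  out={4}∪out(10)={3,4}
  fail(6) 'dbbdca': from fail(5)=14 chase 'a': 14 ⇒ 15;  out={0}∪out(15)={0,3,4}

Text stream:
[0] read 'c'  n0⇒n9  → match P2@[0:0]
[1] read 'a'  n9⇒n10  → match P3@[0:1]
[2] read 'd'  n10⇒n1 (fail-walked)
[3] read 'b'  n1⇒n2
[4] read 'c'  n2⇒n9 (fail-walked)  → match P2@[4:4]
[5] read 'd'  n9⇒n1 (fail-walked)
[6] read 'b'  n1⇒n2
[7] read 'b'  n2⇒n3
[8] read 'd'  n3⇒n4
[9] read 'c'  n4⇒n5  → match P2@[9:9]
[10] read 'a'  n5⇒n6  → match P0@[5:10],P3@[9:10],P4@[6:10]
[11] read 'c'  n6⇒n9 (fail-walked)  → match P2@[11:11]
[12] read 'a'  n9⇒n10  → match P3@[11:12]
[13] read 'a'  n10⇒n7 (fail-walked)
[14] read 'b'  n7⇒n8  → match P1@[13:14]
[15] read 'a'  n8⇒n7 (fail-walked)
[16] read 'c'  n7⇒n9 (fail-walked)  → match P2@[16:16]
[17] read 'a'  n9⇒n10  → match P3@[16:17]
[18] read 'c'  n10⇒n9 (fail-walked)  → match P2@[18:18]
[19] read 'c'  n9⇒n9 (fail-walked)  → match P2@[19:19]
[20] read 'b'  n9⇒n11 (fail-walked)
[21] read 'd'  n11⇒n1 (fail-walked)
[22] read 'c'  n1⇒n9 (fail-walked)  → match P2@[22:22]
[23] read 'a'  n9⇒n10  → match P3@[22:23]
[24] read 'c'  n10⇒n9 (fail-walked)  → match P2@[24:24]
[25] read 'a'  n9⇒n10  → match P3@[24:25]
[26] read 'a'  n10⇒n7 (fail-walked)
[27] read 'b'  n7⇒n8  → match P1@[26:27]
[28] read 'c'  n8⇒n9 (fail-walked)  → match P2@[28:28]
[29] read 'a'  n9⇒n10  → match P3@[28:29]
[30] read 'b'  n10⇒n8 (fail-walked)  → match P1@[29:30]
[31] read 'a'  n8⇒n7 (fail-walked)
[32] read 'b'  n7⇒n8  → match P1@[31:32]
[33] read 'a'  n8⇒n7 (fail-walked)
[34] read 'b'  n7⇒n8  → match P1@[33:34]
[35] read 'b'  n8⇒n12 (fail-walked)
[36] read 'a'  n12⇒n7 (fail-walked)
[37] read 'b'  n7⇒n8  → match P1@[36:37]
[38] read 'c'  n8⇒n9 (fail-walked)  → match P2@[38:38]
[39] read 'd'  n9⇒n1 (fail-walked)
[40] read 'a'  n1⇒n7 (fail-walked)
[41] read 'b'  n7⇒n8  → match P1@[40:41]
[42] read 'b'  n8⇒n12 (fail-walked)
[43] read 'd'  n12⇒n13
[44] read 'c'  n13⇒n14  → match P2@[44:44]
[45] read 'a'  n14⇒n15  → match P3@[44:45],P4@[41:45]
[46] read 'd'  n15⇒n1 (fail-walked)
[47] read 'c'  n1⇒n9 (fail-walked)  → match P2@[47:47]
[48] read 'b'  n9⇒n11 (fail-walked)
[49] read 'd'  n11⇒n1 (fail-walked)
[50] read 'b'  n1⇒n2
[51] read 'c'  n2⇒n9 (fail-walked)  → match P2@[51:51]
[52] read 'a'  n9⇒n10  → match P3@[51:52]
[53] read 'a'  n10⇒n7 (fail-walked)
[54] read 'd'  n7⇒n1 (fail-walked)
[55] read 'b'  n1⇒n2
[56] read 'b'  n2⇒n3
[57] read 'd'  n3⇒n4
[58] read 'c'  n4⇒n5  → match P2@[58:58]
[59] read 'a'  n5⇒n6  → match P0@[54:59],P3@[58:59],P4@[55:59]
[60] read 'a'  n6⇒n7 (fail-walked)
[61] read 'a'  n7⇒n7 (fail-walked)
[62] read 'c'  n7⇒n9 (fail-walked)  → match P2@[62:62]
[63] read 'a'  n9⇒n10  → match P3@[62:63]
[64] read 'c'  n10⇒n9 (fail-walked)  → match P2@[64:64]
[65] read 'c'  n9⇒n9 (fail-walked)  → match P2@[65:65]
[66] read 'a'  n9⇒n10  → match P3@[65:66]
[67] read 'b'  n10⇒n8 (fail-walked)  → match P1@[66:67]
[68] read 'b'  n8⇒n12 (fail-walked)
[69] read 'd'  n12⇒n13
[70] read 'b'  n13⇒n2 (fail-walked)
[71] read 'b'  n2⇒n3
[72] read 'd'  n3⇒n4
[73] read 'c'  n4⇒n5  → match P2@[73:73]
[74] read 'a'  n5⇒n6  → match P0@[69:74],P3@[73:74],P4@[70:74]
[75] read 'c'  n6⇒n9 (fail-walked)  → match P2@[75:75]
[76] read 'c'  n9⇒n9 (fail-walked)  → match P2@[76:76]

All matches (sorted): [[0,2],[1,3],[4,2],[9,2],[10,0],[10,3],[10,4],[11,2],[12,3],[14,1],[16,2],[17,3],[18,2],[19,2],[22,2],[23,3],[24,2],[25,3],[27,1],[28,2],[29,3],[30,1],[32,1],[34,1],[37,1],[38,2],[41,1],[44,2],[45,3],[45,4],[47,2],[51,2],[52,3],[58,2],[59,0],[59,3],[59,4],[62,2],[63,3],[64,2],[65,2],[66,3],[67,1],[73,2],[74,0],[74,3],[74,4],[75,2],[76,2]]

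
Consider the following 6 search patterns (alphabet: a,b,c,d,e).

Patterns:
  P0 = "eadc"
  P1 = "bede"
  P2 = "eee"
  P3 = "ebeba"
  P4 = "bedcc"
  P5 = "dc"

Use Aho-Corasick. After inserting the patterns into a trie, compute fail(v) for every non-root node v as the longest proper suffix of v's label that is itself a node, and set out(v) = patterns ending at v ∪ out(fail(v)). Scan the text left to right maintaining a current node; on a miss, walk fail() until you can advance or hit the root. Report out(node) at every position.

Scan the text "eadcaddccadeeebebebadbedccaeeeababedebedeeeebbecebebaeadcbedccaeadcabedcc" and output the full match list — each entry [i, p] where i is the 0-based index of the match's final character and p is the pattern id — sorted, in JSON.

Build automaton:
Trie (insert patterns):
  n0 'ε': b→5 d→17 e→1
  n1 'e': a→2 b→11 e→9
  n2 'ea': d→3
  n3 'ead': c→4
  n4 'eadc': ·  ←P0
  n5 'b': e→6
  n6 'be': d→7
  n7 'bed': c→15 e→8
  n8 'bede': ·  ←P1
  n9 'ee': e→10
  n10 'eee': ·  ←P2
  n11 'eb': e→12
  n12 'ebe': b→13
  n13 'ebeb': a→14
  n14 'ebeba': ·  ←P3
  n15 'bedc': c→16
  n16 'bedcc': ·  ←P4
  n17 'd': c→18
  n18 'dc': ·  ←P5

BFS fail/out derivation:
  n1('e'): parent n0 fail=0; on 'e' 0 → fail=0;  out ∅∪∅=∅
  n5('b'): parent n0 fail=0; on 'b' 0 → fail=0;  out ∅∪∅=∅
  n17('d'): parent n0 fail=0; on 'd' 0 → fail=0;  out ∅∪∅=∅
  n2('ea'): parent n1 fail=0; on 'a' 0 → fail=0;  out ∅∪∅=∅
  n6('be'): parent n5 fail=0; on 'e' 0 → fail=1;  out ∅∪∅=∅
  n9('ee'): parent n1 fail=0; on 'e' 0 → fail=1;  out ∅∪∅=∅
  n11('eb'): parent n1 fail=0; on 'b' 0 → fail=5;  out ∅∪∅=∅
  n18('dc'): parent n17 fail=0; on 'c' 0 → fail=0;  out {5}∪∅={5}
  n3('ead'): parent n2 fail=0; on 'd' 0 → fail=17;  out ∅∪∅=∅
  n7('bed'): parent n6 fail=1; on 'd' 1→0 → fail=17;  out ∅∪∅=∅
  n10('eee'): parent n9 fail=1; on 'e' 1 → fail=9;  out {2}∪∅={2}
  n12('ebe'): parent n11 fail=5; on 'e' 5 → fail=6;  out ∅∪∅=∅
  n4('eadc'): parent n3 fail=17; on 'c' 17 → fail=18;  out {0}∪{5}={0,5}
  n8('bede'): parent n7 fail=17; on 'e' 17→0 → fail=1;  out {1}∪∅={1}
  n13('ebeb'): parent n12 fail=6; on 'b' 6→1 → fail=11;  out ∅∪∅=∅
  n15('bedc'): parent n7 fail=17; on 'c' 17 → fail=18;  out ∅∪{5}={5}
  n14('ebeba'): parent n13 fail=11; on 'a' 11→5→0 → fail=0;  out {3}∪∅={3}
  n16('bedcc'): parent n15 fail=18; on 'c' 18→0 → fail=0;  out {4}∪∅={4}

Run:
i=0 'e': node 0→1
i=1 'a': node 1→2
i=2 'd': node 2→3
i=3 'c': node 3→4  ** P0@[0:3],P5@[2:3]
i=4 'a': node 4→0 (fail-walked)
i=5 'd': node 0→17
i=6 'd': node 17→17 (fail-walked)
i=7 'c': node 17→18  ** P5@[6:7]
i=8 'c': node 18→0 (fail-walked)
i=9 'a': node 0→0
i=10 'd': node 0→17
i=11 'e': node 17→1 (fail-walked)
i=12 'e': node 1→9
i=13 'e': node 9→10  ** P2@[11:13]
i=14 'b': node 10→11 (fail-walked)
i=15 'e': node 11→12
i=16 'b': node 12→13
i=17 'e': node 13→12 (fail-walked)
i=18 'b': node 12→13
i=19 'a': node 13→14  ** P3@[15:19]
i=20 'd': node 14→17 (fail-walked)
i=21 'b': node 17→5 (fail-walked)
i=22 'e': node 5→6
i=23 'd': node 6→7
i=24 'c': node 7→15  ** P5@[23:24]
i=25 'c': node 15→16  ** P4@[21:25]
i=26 'a': node 16→0 (fail-walked)
i=27 'e': node 0→1
i=28 'e': node 1→9
i=29 'e': node 9→10  ** P2@[27:29]
i=30 'a': node 10→2 (fail-walked)
i=31 'b': node 2→5 (fail-walked)
i=32 'a': node 5→0 (fail-walked)
i=33 'b': node 0→5
i=34 'e': node 5→6
i=35 'd': node 6→7
i=36 'e': node 7→8  ** P1@[33:36]
i=37 'b': node 8→11 (fail-walked)
i=38 'e': node 11→12
i=39 'd': node 12→7 (fail-walked)
i=40 'e': node 7→8  ** P1@[37:40]
i=41 'e': node 8→9 (fail-walked)
i=42 'e': node 9→10  ** P2@[40:42]
i=43 'e': node 10→10 (fail-walked)  ** P2@[41:43]
i=44 'b': node 10→11 (fail-walked)
i=45 'b': node 11→5 (fail-walked)
i=46 'e': node 5→6
i=47 'c': node 6→0 (fail-walked)
i=48 'e': node 0→1
i=49 'b': node 1→11
i=50 'e': node 11→12
i=51 'b': node 12→13
i=52 'a': node 13→14  ** P3@[48:52]
i=53 'e': node 14→1 (fail-walked)
i=54 'a': node 1→2
i=55 'd': node 2→3
i=56 'c': node 3→4  ** P0@[53:56],P5@[55:56]
i=57 'b': node 4→5 (fail-walked)
i=58 'e': node 5→6
i=59 'd': node 6→7
i=60 'c': node 7→15  ** P5@[59:60]
i=61 'c': node 15→16  ** P4@[57:61]
i=62 'a': node 16→0 (fail-walked)
i=63 'e': node 0→1
i=64 'a': node 1→2
i=65 'd': node 2→3
i=66 'c': node 3→4  ** P0@[63:66],P5@[65:66]
i=67 'a': node 4→0 (fail-walked)
i=68 'b': node 0→5
i=69 'e': node 5→6
i=70 'd': node 6→7
i=71 'c': node 7→15  ** P5@[70:71]
i=72 'c': node 15→16  ** P4@[68:72]

Result: [[3,0],[3,5],[7,5],[13,2],[19,3],[24,5],[25,4],[29,2],[36,1],[40,1],[42,2],[43,2],[52,3],[56,0],[56,5],[60,5],[61,4],[66,0],[66,5],[71,5],[72,4]]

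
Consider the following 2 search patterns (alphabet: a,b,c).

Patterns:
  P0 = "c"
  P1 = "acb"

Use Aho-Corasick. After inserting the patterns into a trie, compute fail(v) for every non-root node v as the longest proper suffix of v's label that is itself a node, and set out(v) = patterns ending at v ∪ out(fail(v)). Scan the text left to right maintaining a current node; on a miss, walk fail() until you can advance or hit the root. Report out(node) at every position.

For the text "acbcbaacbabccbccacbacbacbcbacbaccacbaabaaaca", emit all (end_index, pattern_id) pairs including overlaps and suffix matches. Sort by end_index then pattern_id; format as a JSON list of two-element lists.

Construct AC machine:
Trie (insert patterns):
  0='ε' goto a→2 c→1
  1='c' goto ·  [P0 ends]
  2='a' goto c→3
  3='ac' goto b→4
  4='acb' goto ·  [P1 ends]

BFS fail/out derivation:
  fail(1) 'c': from fail(0)=0 chase 'c': 0 ⇒ 0;  out={0}∪out(0)={0}
  fail(2) 'a': from fail(0)=0 chase 'a': 0 ⇒ 0;  out=∅∪out(0)=∅
  fail(3) 'ac': from fail(2)=0 chase 'c': 0 ⇒ 1;  out=∅∪out(1)={0}
  fail(4) 'acb': from fail(3)=1 chase 'b': 1→0 ⇒ 0;  out={1}∪out(0)={1}

Scan:
[0] read 'a'  n0⇒n2
[1] read 'c'  n2⇒n3  emit P0@[1:1]
[2] read 'b'  n3⇒n4  emit P1@[0:2]
[3] read 'c'  n4⇒n1 (via fail)  emit P0@[3:3]
[4] read 'b'  n1⇒n0 (via fail)
[5] read 'a'  n0⇒n2
[6] read 'a'  n2⇒n2 (via fail)
[7] read 'c'  n2⇒n3  emit P0@[7:7]
[8] read 'b'  n3⇒n4  emit P1@[6:8]
[9] read 'a'  n4⇒n2 (via fail)
[10] read 'b'  n2⇒n0 (via fail)
[11] read 'c'  n0⇒n1  emit P0@[11:11]
[12] read 'c'  n1⇒n1 (via fail)  emit P0@[12:12]
[13] read 'b'  n1⇒n0 (via fail)
[14] read 'c'  n0⇒n1  emit P0@[14:14]
[15] read 'c'  n1⇒n1 (via fail)  emit P0@[15:15]
[16] read 'a'  n1⇒n2 (via fail)
[17] read 'c'  n2⇒n3  emit P0@[17:17]
[18] read 'b'  n3⇒n4  emit P1@[16:18]
[19] read 'a'  n4⇒n2 (via fail)
[20] read 'c'  n2⇒n3  emit P0@[20:20]
[21] read 'b'  n3⇒n4  emit P1@[19:21]
[22] read 'a'  n4⇒n2 (via fail)
[23] read 'c'  n2⇒n3  emit P0@[23:23]
[24] read 'b'  n3⇒n4  emit P1@[22:24]
[25] read 'c'  n4⇒n1 (via fail)  emit P0@[25:25]
[26] read 'b'  n1⇒n0 (via fail)
[27] read 'a'  n0⇒n2
[28] read 'c'  n2⇒n3  emit P0@[28:28]
[29] read 'b'  n3⇒n4  emit P1@[27:29]
[30] read 'a'  n4⇒n2 (via fail)
[31] read 'c'  n2⇒n3  emit P0@[31:31]
[32] read 'c'  n3⇒n1 (via fail)  emit P0@[32:32]
[33] read 'a'  n1⇒n2 (via fail)
[34] read 'c'  n2⇒n3  emit P0@[34:34]
[35] read 'b'  n3⇒n4  emit P1@[33:35]
[36] read 'a'  n4⇒n2 (via fail)
[37] read 'a'  n2⇒n2 (via fail)
[38] read 'b'  n2⇒n0 (via fail)
[39] read 'a'  n0⇒n2
[40] read 'a'  n2⇒n2 (via fail)
[41] read 'a'  n2⇒n2 (via fail)
[42] read 'c'  n2⇒n3  emit P0@[42:42]
[43] read 'a'  n3⇒n2 (via fail)

All matches (sorted): [[1,0],[2,1],[3,0],[7,0],[8,1],[11,0],[12,0],[14,0],[15,0],[17,0],[18,1],[20,0],[21,1],[23,0],[24,1],[25,0],[28,0],[29,1],[31,0],[32,0],[34,0],[35,1],[42,0]]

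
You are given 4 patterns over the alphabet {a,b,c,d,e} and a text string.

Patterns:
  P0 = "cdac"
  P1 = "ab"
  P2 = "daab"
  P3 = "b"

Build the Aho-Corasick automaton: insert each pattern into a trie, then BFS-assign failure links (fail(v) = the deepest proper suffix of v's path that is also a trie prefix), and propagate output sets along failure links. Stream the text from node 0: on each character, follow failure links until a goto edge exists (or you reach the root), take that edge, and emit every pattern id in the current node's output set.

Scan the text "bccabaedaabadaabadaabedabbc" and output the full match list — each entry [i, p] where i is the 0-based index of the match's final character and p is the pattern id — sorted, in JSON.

Construct AC machine:
Trie nodes:
  n0 'ε': a→5 b→11 c→1 d→7
  n1 'c': d→2
  n2 'cd': a→3
  n3 'cda': c→4
  n4 'cdac': ·  ←P0
  n5 'a': b→6
  n6 'ab': ·  ←P1
  n7 'd': a→8
  n8 'da': a→9
  n9 'daa': b→10
  n10 'daab': ·  ←P2
  n11 'b': ·  ←P3

BFS fail/out derivation:
  fail(1) 'c': from fail(0)=0 chase 'c': 0 ⇒ 0;  out=∅∪out(0)=∅
  fail(5) 'a': from fail(0)=0 chase 'a': 0 ⇒ 0;  out=∅∪out(0)=∅
  fail(7) 'd': from fail(0)=0 chase 'd': 0 ⇒ 0;  out=∅∪out(0)=∅
  fail(11) 'b': from fail(0)=0 chase 'b': 0 ⇒ 0;  out={3}∪out(0)={3}
  fail(2) 'cd': from fail(1)=0 chase 'd': 0 ⇒ 7;  out=∅∪out(7)=∅
  fail(6) 'ab': from fail(5)=0 chase 'b': 0 ⇒ 11;  out={1}∪out(11)={1,3}
  fail(8) 'da': from fail(7)=0 chase 'a': 0 ⇒ 5;  out=∅∪out(5)=∅
  fail(3) 'cda': from fail(2)=7 chase 'a': 7 ⇒ 8;  out=∅∪out(8)=∅
  fail(9) 'daa': from fail(8)=5 chase 'a': 5→0 ⇒ 5;  out=∅∪out(5)=∅
  fail(4) 'cdac': from fail(3)=8 chase 'c': 8→5→0 ⇒ 1;  out={0}∪out(1)={0}
  fail(10) 'daab': from fail(9)=5 chase 'b': 5 ⇒ 6;  out={2}∪out(6)={1,2,3}

Run:
i=0 'b': node 0→11  → match P3@[0:0]
i=1 'c': node 11→1 ·f
i=2 'c': node 1→1 ·f
i=3 'a': node 1→5 ·f
i=4 'b': node 5→6  → match P1@[3:4],P3@[4:4]
i=5 'a': node 6→5 ·f
i=6 'e': node 5→0 ·f
i=7 'd': node 0→7
i=8 'a': node 7→8
i=9 'a': node 8→9
i=10 'b': node 9→10  → match P1@[9:10],P2@[7:10],P3@[10:10]
i=11 'a': node 10→5 ·f
i=12 'd': node 5→7 ·f
i=13 'a': node 7→8
i=14 'a': node 8→9
i=15 'b': node 9→10  → match P1@[14:15],P2@[12:15],P3@[15:15]
i=16 'a': node 10→5 ·f
i=17 'd': node 5→7 ·f
i=18 'a': node 7→8
i=19 'a': node 8→9
i=20 'b': node 9→10  → match P1@[19:20],P2@[17:20],P3@[20:20]
i=21 'e': node 10→0 ·f
i=22 'd': node 0→7
i=23 'a': node 7→8
i=24 'b': node 8→6 ·f  → match P1@[23:24],P3@[24:24]
i=25 'b': node 6→11 ·f  → match P3@[25:25]
i=26 'c': node 11→1 ·f

Matches: [[0,3],[4,1],[4,3],[10,1],[10,2],[10,3],[15,1],[15,2],[15,3],[20,1],[20,2],[20,3],[24,1],[24,3],[25,3]]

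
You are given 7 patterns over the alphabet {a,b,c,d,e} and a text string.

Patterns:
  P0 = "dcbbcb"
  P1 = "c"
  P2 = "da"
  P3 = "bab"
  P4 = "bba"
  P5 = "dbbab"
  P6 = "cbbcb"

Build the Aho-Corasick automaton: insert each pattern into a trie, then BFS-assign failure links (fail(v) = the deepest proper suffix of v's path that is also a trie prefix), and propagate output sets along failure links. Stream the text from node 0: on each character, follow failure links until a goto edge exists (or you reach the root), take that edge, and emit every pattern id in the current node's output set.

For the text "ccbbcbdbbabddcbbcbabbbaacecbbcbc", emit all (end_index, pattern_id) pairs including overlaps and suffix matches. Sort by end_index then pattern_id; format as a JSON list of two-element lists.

Construct AC machine:
Trie nodes:
  n0 'ε': b→9 c→7 d→1
  n1 'd': a→8 b→14 c→2
  n2 'dc': b→3
  n3 'dcb': b→4
  n4 'dcbb': c→5
  n5 'dcbbc': b→6
  n6 'dcbbcb': ·  ←P0
  n7 'c': b→18  ←P1
  n8 'da': ·  ←P2
  n9 'b': a→10 b→12
  n10 'ba': b→11
  n11 'bab': ·  ←P3
  n12 'bb': a→13
  n13 'bba': ·  ←P4
  n14 'db': b→15
  n15 'dbb': a→16
  n16 'dbba': b→17
  n17 'dbbab': ·  ←P5
  n18 'cb': b→19
  n19 'cbb': c→20
  n20 'cbbc': b→21
  n21 'cbbcb': ·  ←P6

BFS fail/out derivation:
  fail(1) 'd': from fail(0)=0 chase 'd': 0 ⇒ 0;  out=∅∪out(0)=∅
  fail(7) 'c': from fail(0)=0 chase 'c': 0 ⇒ 0;  out={1}∪out(0)={1}
  fail(9) 'b': from fail(0)=0 chase 'b': 0 ⇒ 0;  out=∅∪out(0)=∅
  fail(2) 'dc': from fail(1)=0 chase 'c': 0 ⇒ 7;  out=∅∪out(7)={1}
  fail(8) 'da': from fail(1)=0 chase 'a': 0 ⇒ 0;  out={2}∪out(0)={2}
  fail(10) 'ba': from fail(9)=0 chase 'a': 0 ⇒ 0;  out=∅∪out(0)=∅
  fail(12) 'bb': from fail(9)=0 chase 'b': 0 ⇒ 9;  out=∅∪out(9)=∅
  fail(14) 'db': from fail(1)=0 chase 'b': 0 ⇒ 9;  out=∅∪out(9)=∅
  fail(18) 'cb': from fail(7)=0 chase 'b': 0 ⇒ 9;  out=∅∪out(9)=∅
  fail(3) 'dcb': from fail(2)=7 chase 'b': 7 ⇒ 18;  out=∅∪out(18)=∅
  fail(11) 'bab': from fail(10)=0 chase 'b': 0 ⇒ 9;  out={3}∪out(9)={3}
  fail(13) 'bba': from fail(12)=9 chase 'a': 9 ⇒ 10;  out={4}∪out(10)={4}
  fail(15) 'dbb': from fail(14)=9 chase 'b': 9 ⇒ 12;  out=∅∪out(12)=∅
  fail(19) 'cbb': from fail(18)=9 chase 'b': 9 ⇒ 12;  out=∅∪out(12)=∅
  fail(4) 'dcbb': from fail(3)=18 chase 'b': 18 ⇒ 19;  out=∅∪out(19)=∅
  fail(16) 'dbba': from fail(15)=12 chase 'a': 12 ⇒ 13;  out=∅∪out(13)={4}
  fail(20) 'cbbc': from fail(19)=12 chase 'c': 12→9→0 ⇒ 7;  out=∅∪out(7)={1}
  fail(5) 'dcbbc': from fail(4)=19 chase 'c': 19 ⇒ 20;  out=∅∪out(20)={1}
  fail(17) 'dbbab': from fail(16)=13 chase 'b': 13→10 ⇒ 11;  out={5}∪out(11)={3,5}
  fail(21) 'cbbcb': from fail(20)=7 chase 'b': 7 ⇒ 18;  out={6}∪out(18)={6}
  fail(6) 'dcbbcb': from fail(5)=20 chase 'b': 20 ⇒ 21;  out={0}∪out(21)={0,6}

Run:
[0] read 'c'  n0⇒n7  emit P1@[0:0]
[1] read 'c'  n7⇒n7 (fail-walked)  emit P1@[1:1]
[2] read 'b'  n7⇒n18
[3] read 'b'  n18⇒n19
[4] read 'c'  n19⇒n20  emit P1@[4:4]
[5] read 'b'  n20⇒n21  emit P6@[1:5]
[6] read 'd'  n21⇒n1 (fail-walked)
[7] read 'b'  n1⇒n14
[8] read 'b'  n14⇒n15
[9] read 'a'  n15⇒n16  emit P4@[7:9]
[10] read 'b'  n16⇒n17  emit P3@[8:10],P5@[6:10]
[11] read 'd'  n17⇒n1 (fail-walked)
[12] read 'd'  n1⇒n1 (fail-walked)
[13] read 'c'  n1⇒n2  emit P1@[13:13]
[14] read 'b'  n2⇒n3
[15] read 'b'  n3⇒n4
[16] read 'c'  n4⇒n5  emit P1@[16:16]
[17] read 'b'  n5⇒n6  emit P0@[12:17],P6@[13:17]
[18] read 'a'  n6⇒n10 (fail-walked)
[19] read 'b'  n10⇒n11  emit P3@[17:19]
[20] read 'b'  n11⇒n12 (fail-walked)
[21] read 'b'  n12⇒n12 (fail-walked)
[22] read 'a'  n12⇒n13  emit P4@[20:22]
[23] read 'a'  n13⇒n0 (fail-walked)
[24] read 'c'  n0⇒n7  emit P1@[24:24]
[25] read 'e'  n7⇒n0 (fail-walked)
[26] read 'c'  n0⇒n7  emit P1@[26:26]
[27] read 'b'  n7⇒n18
[28] read 'b'  n18⇒n19
[29] read 'c'  n19⇒n20  emit P1@[29:29]
[30] read 'b'  n20⇒n21  emit P6@[26:30]
[31] read 'c'  n21⇒n7 (fail-walked)  emit P1@[31:31]

All matches (sorted): [[0,1],[1,1],[4,1],[5,6],[9,4],[10,3],[10,5],[13,1],[16,1],[17,0],[17,6],[19,3],[22,4],[24,1],[26,1],[29,1],[30,6],[31,1]]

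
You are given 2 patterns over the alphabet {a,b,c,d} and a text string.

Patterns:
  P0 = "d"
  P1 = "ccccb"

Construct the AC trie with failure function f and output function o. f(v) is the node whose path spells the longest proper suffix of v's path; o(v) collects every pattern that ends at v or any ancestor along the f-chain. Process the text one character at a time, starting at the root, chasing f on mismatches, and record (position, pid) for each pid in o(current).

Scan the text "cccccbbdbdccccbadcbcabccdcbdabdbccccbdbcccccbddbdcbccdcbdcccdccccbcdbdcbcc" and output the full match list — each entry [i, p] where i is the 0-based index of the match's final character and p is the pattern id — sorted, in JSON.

Build:
Trie (insert patterns):
  0='ε' goto c→2 d→1
  1='d' goto ·  ←P0
  2='c' goto c→3
  3='cc' goto c→4
  4='ccc' goto c→5
  5='cccc' goto b→6
  6='ccccb' goto ·  ←P1

Failure links (BFS by depth):
  fail(1) 'd': from fail(0)=0 chase 'd': 0 ⇒ 0;  out={0}∪out(0)={0}
  fail(2) 'c': from fail(0)=0 chase 'c': 0 ⇒ 0;  out=∅∪out(0)=∅
  fail(3) 'cc': from fail(2)=0 chase 'c': 0 ⇒ 2;  out=∅∪out(2)=∅
  fail(4) 'ccc': from fail(3)=2 chase 'c': 2 ⇒ 3;  out=∅∪out(3)=∅
  fail(5) 'cccc': from fail(4)=3 chase 'c': 3 ⇒ 4;  out=∅∪out(4)=∅
  fail(6) 'ccccb': from fail(5)=4 chase 'b': 4→3→2→0 ⇒ 0;  out={1}∪out(0)={1}

Scan:
[0] read 'c'  n0⇒n2
[1] read 'c'  n2⇒n3
[2] read 'c'  n3⇒n4
[3] read 'c'  n4⇒n5
[4] read 'c'  n5⇒n5 (fail-walked)
[5] read 'b'  n5⇒n6  → match P1@[1:5]
[6] read 'b'  n6⇒n0 (fail-walked)
[7] read 'd'  n0⇒n1  → match P0@[7:7]
[8] read 'b'  n1⇒n0 (fail-walked)
[9] read 'd'  n0⇒n1  → match P0@[9:9]
[10] read 'c'  n1⇒n2 (fail-walked)
[11] read 'c'  n2⇒n3
[12] read 'c'  n3⇒n4
[13] read 'c'  n4⇒n5
[14] read 'b'  n5⇒n6  → match P1@[10:14]
[15] read 'a'  n6⇒n0 (fail-walked)
[16] read 'd'  n0⇒n1  → match P0@[16:16]
[17] read 'c'  n1⇒n2 (fail-walked)
[18] read 'b'  n2⇒n0 (fail-walked)
[19] read 'c'  n0⇒n2
[20] read 'a'  n2⇒n0 (fail-walked)
[21] read 'b'  n0⇒n0
[22] read 'c'  n0⇒n2
[23] read 'c'  n2⇒n3
[24] read 'd'  n3⇒n1 (fail-walked)  → match P0@[24:24]
[25] read 'c'  n1⇒n2 (fail-walked)
[26] read 'b'  n2⇒n0 (fail-walked)
[27] read 'd'  n0⇒n1  → match P0@[27:27]
[28] read 'a'  n1⇒n0 (fail-walked)
[29] read 'b'  n0⇒n0
[30] read 'd'  n0⇒n1  → match P0@[30:30]
[31] read 'b'  n1⇒n0 (fail-walked)
[32] read 'c'  n0⇒n2
[33] read 'c'  n2⇒n3
[34] read 'c'  n3⇒n4
[35] read 'c'  n4⇒n5
[36] read 'b'  n5⇒n6  → match P1@[32:36]
[37] read 'd'  n6⇒n1 (fail-walked)  → match P0@[37:37]
[38] read 'b'  n1⇒n0 (fail-walked)
[39] read 'c'  n0⇒n2
[40] read 'c'  n2⇒n3
[41] read 'c'  n3⇒n4
[42] read 'c'  n4⇒n5
[43] read 'c'  n5⇒n5 (fail-walked)
[44] read 'b'  n5⇒n6  → match P1@[40:44]
[45] read 'd'  n6⇒n1 (fail-walked)  → match P0@[45:45]
[46] read 'd'  n1⇒n1 (fail-walked)  → match P0@[46:46]
[47] read 'b'  n1⇒n0 (fail-walked)
[48] read 'd'  n0⇒n1  → match P0@[48:48]
[49] read 'c'  n1⇒n2 (fail-walked)
[50] read 'b'  n2⇒n0 (fail-walked)
[51] read 'c'  n0⇒n2
[52] read 'c'  n2⇒n3
[53] read 'd'  n3⇒n1 (fail-walked)  → match P0@[53:53]
[54] read 'c'  n1⇒n2 (fail-walked)
[55] read 'b'  n2⇒n0 (fail-walked)
[56] read 'd'  n0⇒n1  → match P0@[56:56]
[57] read 'c'  n1⇒n2 (fail-walked)
[58] read 'c'  n2⇒n3
[59] read 'c'  n3⇒n4
[60] read 'd'  n4⇒n1 (fail-walked)  → match P0@[60:60]
[61] read 'c'  n1⇒n2 (fail-walked)
[62] read 'c'  n2⇒n3
[63] read 'c'  n3⇒n4
[64] read 'c'  n4⇒n5
[65] read 'b'  n5⇒n6  → match P1@[61:65]
[66] read 'c'  n6⇒n2 (fail-walked)
[67] read 'd'  n2⇒n1 (fail-walked)  → match P0@[67:67]
[68] read 'b'  n1⇒n0 (fail-walked)
[69] read 'd'  n0⇒n1  → match P0@[69:69]
[70] read 'c'  n1⇒n2 (fail-walked)
[71] read 'b'  n2⇒n0 (fail-walked)
[72] read 'c'  n0⇒n2
[73] read 'c'  n2⇒n3

All matches (sorted): [[5,1],[7,0],[9,0],[14,1],[16,0],[24,0],[27,0],[30,0],[36,1],[37,0],[44,1],[45,0],[46,0],[48,0],[53,0],[56,0],[60,0],[65,1],[67,0],[69,0]]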